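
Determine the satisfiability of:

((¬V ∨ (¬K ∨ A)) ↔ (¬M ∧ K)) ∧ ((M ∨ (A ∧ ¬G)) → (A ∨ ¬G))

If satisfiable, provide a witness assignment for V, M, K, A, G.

V = True; M = False; K = True; A = True; G = False

  (¬V ∨ (¬K ∨ A)) ↔ (¬M ∧ K) = True
    ¬V ∨ (¬K ∨ A) = True
      ¬V = False
      ¬K ∨ A = True
        ¬K = False
    ¬M ∧ K = True
      ¬M = True
  (M ∨ (A ∧ ¬G)) → (A ∨ ¬G) = True
    M ∨ (A ∧ ¬G) = True
      A ∧ ¬G = True
        ¬G = True
    A ∨ ¬G = True
      ¬G = True
Both conjuncts True, so the formula holds.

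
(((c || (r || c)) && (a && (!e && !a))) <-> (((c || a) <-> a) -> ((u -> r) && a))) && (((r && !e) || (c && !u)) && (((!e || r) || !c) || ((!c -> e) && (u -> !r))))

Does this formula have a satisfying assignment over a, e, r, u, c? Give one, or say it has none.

a = False, e = False, r = True, u = True, c = False

  ((c || (r || c)) && (a && (!e && !a))) <-> (((c || a) <-> a) -> ((u -> r) && a)) = True
    (c || (r || c)) && (a && (!e && !a)) = False
      c || (r || c) = True
        r || c = True
      a && (!e && !a) = False
        !e && !a = True
          !e = True
          !a = True
    ((c || a) <-> a) -> ((u -> r) && a) = False
      (c || a) <-> a = True
        c || a = False
      (u -> r) && a = False
        u -> r = True
  ((r && !e) || (c && !u)) && (((!e || r) || !c) || ((!c -> e) && (u -> !r))) = True
    (r && !e) || (c && !u) = True
      r && !e = True
        !e = True
      c && !u = False
        !u = False
    ((!e || r) || !c) || ((!c -> e) && (u -> !r)) = True
      (!e || r) || !c = True
        !e || r = True
          !e = True
        !c = True
      (!c -> e) && (u -> !r) = False
        !c -> e = False
          !c = True
        u -> !r = False
          !r = False
Both conjuncts True, so the formula holds.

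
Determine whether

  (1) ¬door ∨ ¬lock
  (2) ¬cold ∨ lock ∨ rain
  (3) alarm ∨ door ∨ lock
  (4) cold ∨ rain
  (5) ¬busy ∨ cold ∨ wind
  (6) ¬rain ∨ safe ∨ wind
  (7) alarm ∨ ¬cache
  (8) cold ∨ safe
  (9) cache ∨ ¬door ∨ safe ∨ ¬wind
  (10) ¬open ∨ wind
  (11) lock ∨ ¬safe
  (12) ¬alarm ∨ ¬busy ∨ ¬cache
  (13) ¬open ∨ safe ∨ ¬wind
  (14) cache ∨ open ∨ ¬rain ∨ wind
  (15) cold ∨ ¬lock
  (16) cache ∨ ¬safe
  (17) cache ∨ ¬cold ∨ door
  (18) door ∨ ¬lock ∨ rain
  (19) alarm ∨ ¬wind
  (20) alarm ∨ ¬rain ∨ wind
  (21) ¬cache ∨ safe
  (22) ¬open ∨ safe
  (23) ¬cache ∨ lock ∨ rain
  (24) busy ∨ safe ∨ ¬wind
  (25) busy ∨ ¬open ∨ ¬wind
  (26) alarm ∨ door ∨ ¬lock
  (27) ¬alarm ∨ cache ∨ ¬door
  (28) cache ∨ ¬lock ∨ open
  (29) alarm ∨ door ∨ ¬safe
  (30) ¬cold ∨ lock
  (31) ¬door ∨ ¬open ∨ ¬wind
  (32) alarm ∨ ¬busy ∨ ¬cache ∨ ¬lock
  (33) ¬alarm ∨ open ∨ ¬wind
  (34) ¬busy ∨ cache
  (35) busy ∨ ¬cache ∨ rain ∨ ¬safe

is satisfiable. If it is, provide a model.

Set open = False.
Try cache = False:
  (cache ∨ ¬safe) forces safe = False.
  (cold ∨ safe) forces cold = True.
  (cache ∨ ¬cold ∨ door) forces door = True.
  (¬door ∨ ¬lock) forces lock = False.
  clause (¬cold ∨ lock) is falsified — backtrack.
So cache = True.
  then (alarm ∨ ¬cache) forces alarm = True.
  then (¬alarm ∨ ¬busy ∨ ¬cache) forces busy = False.
  then (¬cache ∨ safe) forces safe = True.
  then (¬alarm ∨ open ∨ ¬wind) forces wind = False.
  then (busy ∨ ¬cache ∨ rain ∨ ¬safe) forces rain = True.
  then (lock ∨ ¬safe) forces lock = True.
  then (cold ∨ ¬lock) forces cold = True.
  then (¬door ∨ ¬lock) forces door = False.
All clauses satisfied.

open = False, cache = True, alarm = True, safe = True, cold = True, rain = True, wind = False, door = False, lock = True, busy = False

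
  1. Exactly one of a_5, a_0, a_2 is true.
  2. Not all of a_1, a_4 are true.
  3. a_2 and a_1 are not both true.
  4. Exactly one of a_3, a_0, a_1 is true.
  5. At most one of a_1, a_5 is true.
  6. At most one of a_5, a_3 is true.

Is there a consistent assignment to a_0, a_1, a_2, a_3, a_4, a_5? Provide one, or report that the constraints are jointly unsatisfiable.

a_0: True; a_1: False; a_2: False; a_3: False; a_4: False; a_5: False

  (1) {a_5, a_0, a_2}: 1 true — exactly one ✓
  (2) {a_1, a_4}: 0/2 true — not all ✓
  (3) a_2=F, a_1=F — not both ✓
  (4) {a_3, a_0, a_1}: 1 true — exactly one ✓
  (5) {a_1, a_5}: 0 true — at most one ✓
  (6) {a_5, a_3}: 0 true — at most one ✓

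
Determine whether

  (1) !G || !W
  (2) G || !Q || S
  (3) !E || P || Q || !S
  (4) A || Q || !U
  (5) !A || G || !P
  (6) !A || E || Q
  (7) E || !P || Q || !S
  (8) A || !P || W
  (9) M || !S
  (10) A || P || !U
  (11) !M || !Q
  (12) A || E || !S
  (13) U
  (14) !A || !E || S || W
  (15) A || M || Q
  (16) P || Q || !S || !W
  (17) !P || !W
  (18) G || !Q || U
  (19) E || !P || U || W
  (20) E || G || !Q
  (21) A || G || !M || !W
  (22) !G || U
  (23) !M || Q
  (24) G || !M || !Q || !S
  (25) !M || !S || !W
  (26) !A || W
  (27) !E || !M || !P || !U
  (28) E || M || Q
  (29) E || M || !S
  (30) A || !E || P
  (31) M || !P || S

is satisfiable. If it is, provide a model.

Unit clause (U) forces U = True.
Try W = False:
  (!A || W) forces A = False.
  (A || Q || !U) forces Q = True.
  (A || !P || W) forces P = False.
  clause (A || P || !U) is falsified — backtrack.
So W = True.
  then (!G || !W) forces G = False.
  then (!P || !W) forces P = False.
  then (A || P || !U) forces A = True.
Set M = False.
  then (M || !S) forces S = False.
  then (G || !Q || S) forces Q = False.
  then (!A || E || Q) forces E = True.
All clauses satisfied.

W = True; A = True; M = False; E = True; U = True; P = False; S = False; Q = False; G = False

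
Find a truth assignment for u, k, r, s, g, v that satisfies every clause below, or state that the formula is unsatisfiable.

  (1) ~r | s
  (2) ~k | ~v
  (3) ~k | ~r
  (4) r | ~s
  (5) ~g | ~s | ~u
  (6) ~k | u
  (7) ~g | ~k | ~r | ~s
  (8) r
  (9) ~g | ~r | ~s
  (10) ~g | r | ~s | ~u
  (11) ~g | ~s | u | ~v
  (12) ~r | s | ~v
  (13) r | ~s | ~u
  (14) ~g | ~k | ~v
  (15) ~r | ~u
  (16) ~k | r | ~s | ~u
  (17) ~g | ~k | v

u = False, k = False, r = True, s = True, g = False, v = False

Unit clause (r) forces r = True.
In (~r | ~u) only ~u is left, so u = False.
In (~r | s) only s is left, so s = True.
In (~k | ~r) only ~k is left, so k = False.
In (~g | ~r | ~s) only ~g is left, so g = False.
Set v = False.
All clauses satisfied.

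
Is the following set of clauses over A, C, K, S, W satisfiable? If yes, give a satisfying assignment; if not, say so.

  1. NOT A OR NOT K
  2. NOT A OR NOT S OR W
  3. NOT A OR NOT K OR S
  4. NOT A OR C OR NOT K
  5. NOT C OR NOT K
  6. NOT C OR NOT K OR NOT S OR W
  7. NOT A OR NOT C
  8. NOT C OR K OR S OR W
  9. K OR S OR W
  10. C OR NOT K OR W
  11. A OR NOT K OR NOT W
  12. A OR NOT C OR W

A = False, C = False, K = False, S = True, W = False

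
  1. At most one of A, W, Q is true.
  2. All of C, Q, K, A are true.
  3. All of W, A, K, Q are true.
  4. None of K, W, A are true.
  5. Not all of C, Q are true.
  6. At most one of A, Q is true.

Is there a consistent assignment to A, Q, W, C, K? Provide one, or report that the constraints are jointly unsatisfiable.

UNSATISFIABLE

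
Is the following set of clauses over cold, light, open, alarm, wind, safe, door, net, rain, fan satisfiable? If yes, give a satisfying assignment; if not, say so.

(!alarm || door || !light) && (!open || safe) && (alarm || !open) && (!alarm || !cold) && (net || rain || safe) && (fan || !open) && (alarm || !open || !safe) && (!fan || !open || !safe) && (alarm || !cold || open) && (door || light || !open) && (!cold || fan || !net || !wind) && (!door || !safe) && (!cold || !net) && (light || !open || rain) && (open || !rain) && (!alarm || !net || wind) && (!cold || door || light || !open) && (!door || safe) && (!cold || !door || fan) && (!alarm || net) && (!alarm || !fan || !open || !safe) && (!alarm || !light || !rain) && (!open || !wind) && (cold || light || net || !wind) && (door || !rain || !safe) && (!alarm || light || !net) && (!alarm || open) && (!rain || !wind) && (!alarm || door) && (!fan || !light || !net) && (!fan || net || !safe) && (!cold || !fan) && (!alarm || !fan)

Try cold = True:
  (!alarm || !cold) forces alarm = False.
  (alarm || !open) forces open = False.
  clause (alarm || !cold || open) is falsified — backtrack.
So cold = False.
Set light = False.
Set open = False.
  then (open || !rain) forces rain = False.
  then (!alarm || open) forces alarm = False.
Set wind = False.
Set safe = False.
  then (net || rain || safe) forces net = True.
  then (!door || safe) forces door = False.
Set fan = False.
All clauses satisfied.

cold = False, light = False, open = False, alarm = False, wind = False, safe = False, door = False, net = True, rain = False, fan = False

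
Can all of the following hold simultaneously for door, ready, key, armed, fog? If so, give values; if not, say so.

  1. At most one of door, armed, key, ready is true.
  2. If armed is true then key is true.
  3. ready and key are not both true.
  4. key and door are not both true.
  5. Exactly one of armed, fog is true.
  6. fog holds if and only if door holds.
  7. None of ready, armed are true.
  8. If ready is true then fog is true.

door = True, ready = False, key = False, armed = False, fog = True

  (1) {door, armed, key, ready}: 1 true — at most one ✓
  (2) armed=F ⇒ key: vacuous ✓
  (3) ready=F, key=F — not both ✓
  (4) key=F, door=T — not both ✓
  (5) {armed, fog}: 1 true — exactly one ✓
  (6) fog=T, door=T — same ✓
  (7) {ready, armed}: 0 true — none ✓
  (8) ready=F ⇒ fog: vacuous ✓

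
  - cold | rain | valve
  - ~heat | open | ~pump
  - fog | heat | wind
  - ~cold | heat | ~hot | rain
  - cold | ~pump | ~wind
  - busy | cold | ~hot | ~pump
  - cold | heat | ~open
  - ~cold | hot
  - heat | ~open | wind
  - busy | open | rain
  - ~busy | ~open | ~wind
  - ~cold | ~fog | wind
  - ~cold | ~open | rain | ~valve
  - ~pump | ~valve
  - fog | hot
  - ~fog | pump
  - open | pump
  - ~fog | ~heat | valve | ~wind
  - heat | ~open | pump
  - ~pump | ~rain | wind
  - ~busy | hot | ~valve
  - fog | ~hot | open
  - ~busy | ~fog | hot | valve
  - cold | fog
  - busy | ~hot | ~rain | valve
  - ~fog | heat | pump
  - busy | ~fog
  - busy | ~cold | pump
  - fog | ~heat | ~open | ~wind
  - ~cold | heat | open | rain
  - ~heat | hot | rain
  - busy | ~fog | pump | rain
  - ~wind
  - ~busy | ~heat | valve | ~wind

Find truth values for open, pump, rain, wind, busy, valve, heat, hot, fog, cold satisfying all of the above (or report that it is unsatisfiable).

Unit clause (~wind) forces wind = False.
Set open = True.
  then (heat | ~open | wind) forces heat = True.
Set pump = True.
  then (~pump | ~valve) forces valve = False.
  then (~pump | ~rain | wind) forces rain = False.
  then (~heat | hot | rain) forces hot = True.
  then (cold | rain | valve) forces cold = True.
  then (~cold | ~fog | wind) forces fog = False.
Set busy = False.
All clauses satisfied.

open = True, pump = True, rain = False, wind = False, busy = False, valve = False, heat = True, hot = True, fog = False, cold = True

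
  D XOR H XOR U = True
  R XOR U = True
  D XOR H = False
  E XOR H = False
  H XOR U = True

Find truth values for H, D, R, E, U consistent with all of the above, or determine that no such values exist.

H=F, D=F, R=F, E=F, U=T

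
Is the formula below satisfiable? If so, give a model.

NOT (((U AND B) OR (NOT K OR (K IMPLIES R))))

K = True; B = True; R = False; U = False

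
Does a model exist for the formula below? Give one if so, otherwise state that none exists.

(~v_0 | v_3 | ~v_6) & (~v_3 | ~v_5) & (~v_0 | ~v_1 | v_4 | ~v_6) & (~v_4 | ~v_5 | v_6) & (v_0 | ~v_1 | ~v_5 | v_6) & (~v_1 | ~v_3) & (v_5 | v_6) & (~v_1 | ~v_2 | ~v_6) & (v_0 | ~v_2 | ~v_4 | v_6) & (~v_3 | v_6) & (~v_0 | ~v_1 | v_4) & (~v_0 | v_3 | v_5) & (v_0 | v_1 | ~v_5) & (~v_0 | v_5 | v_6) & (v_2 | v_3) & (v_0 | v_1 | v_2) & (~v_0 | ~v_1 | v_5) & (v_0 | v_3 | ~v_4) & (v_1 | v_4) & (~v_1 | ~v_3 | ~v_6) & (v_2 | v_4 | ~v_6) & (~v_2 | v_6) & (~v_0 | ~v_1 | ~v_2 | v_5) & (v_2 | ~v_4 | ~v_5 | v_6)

Set v_0 = True.
Try v_1 = True:
  (~v_1 | ~v_3) forces v_3 = False.
  (~v_0 | v_3 | ~v_6) forces v_6 = False.
  (v_5 | v_6) forces v_5 = True.
  (~v_4 | ~v_5 | v_6) forces v_4 = False.
  clause (~v_0 | ~v_1 | v_4) is falsified — backtrack.
So v_1 = False.
  then (v_1 | v_4) forces v_4 = True.
Set v_2 = True.
  then (~v_2 | v_6) forces v_6 = True.
  then (~v_0 | v_3 | ~v_6) forces v_3 = True.
  then (~v_3 | ~v_5) forces v_5 = False.
All clauses satisfied.

v_0: True, v_1: False, v_2: True, v_3: True, v_4: True, v_5: False, v_6: True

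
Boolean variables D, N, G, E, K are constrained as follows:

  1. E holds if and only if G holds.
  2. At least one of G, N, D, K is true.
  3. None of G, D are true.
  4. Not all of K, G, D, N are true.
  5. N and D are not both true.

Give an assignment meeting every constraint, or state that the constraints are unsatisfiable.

D=F, N=T, G=F, E=F, K=F

  (1) E=F, G=F — same ✓
  (2) {G, N, D, K}: 1 true — at least one ✓
  (3) {G, D}: 0 true — none ✓
  (4) {K, G, D, N}: 1/4 true — not all ✓
  (5) N=T, D=F — not both ✓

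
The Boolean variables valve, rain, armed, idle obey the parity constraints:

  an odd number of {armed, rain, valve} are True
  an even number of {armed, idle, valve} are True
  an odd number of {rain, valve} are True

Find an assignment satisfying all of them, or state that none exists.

valve: True, rain: False, armed: False, idle: True

{armed, rain, valve}: 1 true → odd ✓
{armed, idle, valve}: 2 true → even ✓
{rain, valve}: 1 true → odd ✓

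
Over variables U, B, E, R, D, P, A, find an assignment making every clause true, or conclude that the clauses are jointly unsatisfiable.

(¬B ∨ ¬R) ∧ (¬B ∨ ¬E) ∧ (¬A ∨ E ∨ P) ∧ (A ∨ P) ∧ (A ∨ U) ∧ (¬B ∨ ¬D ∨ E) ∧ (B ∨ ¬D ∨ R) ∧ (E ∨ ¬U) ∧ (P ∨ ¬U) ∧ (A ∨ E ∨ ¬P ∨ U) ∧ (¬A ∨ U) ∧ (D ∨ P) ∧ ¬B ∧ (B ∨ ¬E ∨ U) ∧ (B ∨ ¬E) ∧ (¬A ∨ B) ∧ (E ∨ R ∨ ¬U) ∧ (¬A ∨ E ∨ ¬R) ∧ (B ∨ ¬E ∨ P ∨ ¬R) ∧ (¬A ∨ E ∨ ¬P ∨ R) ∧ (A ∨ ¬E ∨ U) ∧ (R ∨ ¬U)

No satisfying assignment exists.

Case U = True:
  (E ∨ ¬U) forces E = True.
  (¬B ∨ ¬E) forces B = False.
  Clause (B ∨ ¬E) is falsified — contradiction.
Case U = False:
  (A ∨ U) forces A = True.
  Clause (¬A ∨ U) is falsified — contradiction.
Both cases fail, so the formula is unsatisfiable.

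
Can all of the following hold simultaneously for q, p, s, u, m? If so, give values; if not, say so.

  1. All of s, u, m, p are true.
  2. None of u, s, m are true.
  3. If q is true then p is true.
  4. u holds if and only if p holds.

Unsatisfiable

Case s = True:
  Constraint (2) is violated (s=T) — contradiction.
Case s = False:
  Constraint (1) is violated (s=F) — contradiction.
Both cases fail — unsatisfiable.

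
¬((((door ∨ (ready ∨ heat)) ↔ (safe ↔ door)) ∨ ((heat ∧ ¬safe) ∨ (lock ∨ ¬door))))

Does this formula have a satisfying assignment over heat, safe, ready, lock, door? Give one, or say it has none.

heat = False, safe = False, ready = True, lock = False, door = True

  ¬((((door ∨ (ready ∨ heat)) ↔ (safe ↔ door)) ∨ ((heat ∧ ¬safe) ∨ (lock ∨ ¬door)))) = True
    ((door ∨ (ready ∨ heat)) ↔ (safe ↔ door)) ∨ ((heat ∧ ¬safe) ∨ (lock ∨ ¬door)) = False
      (door ∨ (ready ∨ heat)) ↔ (safe ↔ door) = False
        door ∨ (ready ∨ heat) = True
          ready ∨ heat = True
        safe ↔ door = False
      (heat ∧ ¬safe) ∨ (lock ∨ ¬door) = False
        heat ∧ ¬safe = False
          ¬safe = True
        lock ∨ ¬door = False
          ¬door = False
The formula evaluates to True.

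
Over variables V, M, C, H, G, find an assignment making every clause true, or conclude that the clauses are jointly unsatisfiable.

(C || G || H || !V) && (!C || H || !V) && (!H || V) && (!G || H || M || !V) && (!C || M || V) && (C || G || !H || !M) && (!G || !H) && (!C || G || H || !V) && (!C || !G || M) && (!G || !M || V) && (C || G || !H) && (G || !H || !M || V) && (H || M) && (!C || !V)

V = True, M = True, C = False, H = False, G = True

Set V = True.
  then (!C || !V) forces C = False.
Try M = False:
  (H || M) forces H = True.
  (!G || !H) forces G = False.
  clause (C || G || !H) is falsified — backtrack.
So M = True.
Set H = False.
  then (C || G || H || !V) forces G = True.
All clauses satisfied.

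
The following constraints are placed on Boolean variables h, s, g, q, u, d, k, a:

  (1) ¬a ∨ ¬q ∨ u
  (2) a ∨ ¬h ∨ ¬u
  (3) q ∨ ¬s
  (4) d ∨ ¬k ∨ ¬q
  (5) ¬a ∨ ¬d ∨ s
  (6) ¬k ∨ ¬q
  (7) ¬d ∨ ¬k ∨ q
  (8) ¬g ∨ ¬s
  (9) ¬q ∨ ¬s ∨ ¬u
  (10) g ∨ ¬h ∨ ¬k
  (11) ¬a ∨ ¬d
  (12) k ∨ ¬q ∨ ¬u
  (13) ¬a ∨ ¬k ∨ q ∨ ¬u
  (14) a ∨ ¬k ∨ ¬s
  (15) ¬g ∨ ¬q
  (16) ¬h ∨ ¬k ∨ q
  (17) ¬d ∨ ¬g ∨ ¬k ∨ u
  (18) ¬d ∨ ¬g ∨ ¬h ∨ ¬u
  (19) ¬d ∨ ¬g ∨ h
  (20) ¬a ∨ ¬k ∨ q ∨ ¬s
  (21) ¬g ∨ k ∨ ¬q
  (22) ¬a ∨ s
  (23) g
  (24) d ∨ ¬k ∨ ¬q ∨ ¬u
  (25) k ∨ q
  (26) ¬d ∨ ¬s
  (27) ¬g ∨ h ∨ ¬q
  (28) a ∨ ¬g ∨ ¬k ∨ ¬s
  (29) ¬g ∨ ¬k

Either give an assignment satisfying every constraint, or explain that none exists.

Case g = True:
  (¬g ∨ ¬s) forces s = False.
  (¬g ∨ ¬q) forces q = False.
  (¬a ∨ s) forces a = False.
  (k ∨ q) forces k = True.
  Clause (¬g ∨ ¬k) is falsified — contradiction.
Case g = False:
  Clause (g) is falsified — contradiction.
Both cases fail, so the formula is unsatisfiable.

UNSATISFIABLE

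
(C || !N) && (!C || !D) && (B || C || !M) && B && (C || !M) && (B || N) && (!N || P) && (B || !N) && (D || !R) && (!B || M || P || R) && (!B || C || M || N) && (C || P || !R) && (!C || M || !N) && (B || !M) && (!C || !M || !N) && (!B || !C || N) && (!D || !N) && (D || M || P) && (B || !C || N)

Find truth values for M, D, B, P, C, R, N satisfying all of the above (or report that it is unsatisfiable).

Unsatisfiable — no assignment works.

Case C = True:
  (!C || !D) forces D = False.
  (B) forces B = True.
  (D || !R) forces R = False.
  (!B || !C || N) forces N = True.
  (!N || P) forces P = True.
  (!C || M || !N) forces M = True.
  Clause (!C || !M || !N) is falsified — contradiction.
Case C = False:
  (C || !N) forces N = False.
  (B) forces B = True.
  (C || !M) forces M = False.
  Clause (!B || C || M || N) is falsified — contradiction.
Both cases fail, so the formula is unsatisfiable.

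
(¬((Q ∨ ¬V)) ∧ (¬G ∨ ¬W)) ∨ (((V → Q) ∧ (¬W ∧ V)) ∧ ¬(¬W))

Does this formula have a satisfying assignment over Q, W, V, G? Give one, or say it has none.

Q: False, W: False, V: True, G: True

  (¬((Q ∨ ¬V)) ∧ (¬G ∨ ¬W)) ∨ (((V → Q) ∧ (¬W ∧ V)) ∧ ¬(¬W)) = True
    ¬((Q ∨ ¬V)) ∧ (¬G ∨ ¬W) = True
      ¬((Q ∨ ¬V)) = True
        Q ∨ ¬V = False
          ¬V = False
      ¬G ∨ ¬W = True
        ¬G = False
        ¬W = True
    ((V → Q) ∧ (¬W ∧ V)) ∧ ¬(¬W) = False
      (V → Q) ∧ (¬W ∧ V) = False
        V → Q = False
        ¬W ∧ V = True
          ¬W = True
      ¬(¬W) = False
        ¬W = True
The formula evaluates to True.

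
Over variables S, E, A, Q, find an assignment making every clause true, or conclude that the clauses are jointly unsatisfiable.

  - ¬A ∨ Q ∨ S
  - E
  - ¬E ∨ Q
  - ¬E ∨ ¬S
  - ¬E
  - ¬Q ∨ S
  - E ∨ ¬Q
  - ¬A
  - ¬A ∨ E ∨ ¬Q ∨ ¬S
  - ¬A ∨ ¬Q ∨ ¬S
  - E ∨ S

Case E = True:
  Clause (¬E) is falsified — contradiction.
Case E = False:
  Clause (E) is falsified — contradiction.
Both cases fail, so the formula is unsatisfiable.

UNSATISFIABLE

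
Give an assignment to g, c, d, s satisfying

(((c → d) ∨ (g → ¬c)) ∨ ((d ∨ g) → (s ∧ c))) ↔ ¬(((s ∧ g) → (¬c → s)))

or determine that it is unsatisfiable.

g: True; c: True; d: False; s: False

  (((c → d) ∨ (g → ¬c)) ∨ ((d ∨ g) → (s ∧ c))) ↔ ¬(((s ∧ g) → (¬c → s))) = True
    ((c → d) ∨ (g → ¬c)) ∨ ((d ∨ g) → (s ∧ c)) = False
      (c → d) ∨ (g → ¬c) = False
        c → d = False
        g → ¬c = False
          ¬c = False
      (d ∨ g) → (s ∧ c) = False
        d ∨ g = True
        s ∧ c = False
    ¬(((s ∧ g) → (¬c → s))) = False
      (s ∧ g) → (¬c → s) = True
        s ∧ g = False
        ¬c → s = True
          ¬c = False
The formula evaluates to True.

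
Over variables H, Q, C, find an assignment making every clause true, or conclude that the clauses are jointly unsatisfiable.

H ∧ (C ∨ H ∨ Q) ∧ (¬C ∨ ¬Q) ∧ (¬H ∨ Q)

Unit clause (H) forces H = True.
In (¬H ∨ Q) only Q is left, so Q = True.
In (¬C ∨ ¬Q) only ¬C is left, so C = False.
All clauses satisfied.

H = True, Q = True, C = False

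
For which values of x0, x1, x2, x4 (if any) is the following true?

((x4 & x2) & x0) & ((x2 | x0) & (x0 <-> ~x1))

x0: True; x1: False; x2: True; x4: True

  (x4 & x2) & x0 = True
    x4 & x2 = True
  (x2 | x0) & (x0 <-> ~x1) = True
    x2 | x0 = True
    x0 <-> ~x1 = True
      ~x1 = True
Both conjuncts True, so the formula holds.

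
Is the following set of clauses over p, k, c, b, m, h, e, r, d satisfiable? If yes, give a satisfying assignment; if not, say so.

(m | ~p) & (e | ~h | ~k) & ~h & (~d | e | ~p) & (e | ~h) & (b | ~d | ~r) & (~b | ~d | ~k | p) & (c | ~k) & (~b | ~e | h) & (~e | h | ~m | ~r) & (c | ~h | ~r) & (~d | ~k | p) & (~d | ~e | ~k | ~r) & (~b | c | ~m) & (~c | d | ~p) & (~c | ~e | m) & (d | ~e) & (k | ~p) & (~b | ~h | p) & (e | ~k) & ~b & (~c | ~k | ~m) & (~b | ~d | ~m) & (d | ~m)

p = False, k = False, c = False, b = False, m = False, h = False, e = False, r = True, d = False

Unit clause (~h) forces h = False.
Unit clause (~b) forces b = False.
Try p = True:
  (m | ~p) forces m = True.
  (k | ~p) forces k = True.
  (c | ~k) forces c = True.
  clause (~c | ~k | ~m) is falsified — backtrack.
So p = False.
Set k = False.
Set c = False.
Set m = False.
Set e = False.
Set r = True.
  then (b | ~d | ~r) forces d = False.
All clauses satisfied.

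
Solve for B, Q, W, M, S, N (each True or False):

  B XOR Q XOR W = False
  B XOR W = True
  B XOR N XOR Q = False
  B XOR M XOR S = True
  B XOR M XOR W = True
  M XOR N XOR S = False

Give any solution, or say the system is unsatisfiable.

B: False, Q: True, W: True, M: False, S: True, N: True

B XOR Q XOR W = F XOR T XOR T = False ✓
B XOR W = F XOR T = True ✓
B XOR N XOR Q = F XOR T XOR T = False ✓
B XOR M XOR S = F XOR F XOR T = True ✓
B XOR M XOR W = F XOR F XOR T = True ✓
M XOR N XOR S = F XOR T XOR T = False ✓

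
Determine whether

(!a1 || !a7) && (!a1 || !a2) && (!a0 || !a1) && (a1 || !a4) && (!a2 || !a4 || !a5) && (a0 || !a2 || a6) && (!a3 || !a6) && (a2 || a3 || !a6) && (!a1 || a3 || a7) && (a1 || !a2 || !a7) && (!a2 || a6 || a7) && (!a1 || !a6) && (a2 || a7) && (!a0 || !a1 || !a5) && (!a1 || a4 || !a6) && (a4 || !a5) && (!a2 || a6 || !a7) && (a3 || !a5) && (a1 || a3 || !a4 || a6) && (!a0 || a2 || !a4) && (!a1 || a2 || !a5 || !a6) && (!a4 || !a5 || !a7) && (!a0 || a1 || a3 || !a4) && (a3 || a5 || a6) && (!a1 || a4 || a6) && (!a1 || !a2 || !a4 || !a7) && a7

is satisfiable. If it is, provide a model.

a0=T, a1=F, a2=F, a3=T, a4=F, a5=F, a6=F, a7=T

Unit clause (a7) forces a7 = True.
In (!a1 || !a7) only !a1 is left, so a1 = False.
In (a1 || !a4) only !a4 is left, so a4 = False.
In (a1 || !a2 || !a7) only !a2 is left, so a2 = False.
In (a4 || !a5) only !a5 is left, so a5 = False.
Set a0 = True.
Set a3 = True.
  then (!a3 || !a6) forces a6 = False.
All clauses satisfied.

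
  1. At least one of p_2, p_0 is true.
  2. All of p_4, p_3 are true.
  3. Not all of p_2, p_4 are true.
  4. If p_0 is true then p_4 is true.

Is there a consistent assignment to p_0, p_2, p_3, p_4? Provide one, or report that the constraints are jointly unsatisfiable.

p_0 = True, p_2 = False, p_3 = True, p_4 = True

  (1) {p_2, p_0}: 1 true — at least one ✓
  (2) {p_4, p_3}: all 2 true ✓
  (3) {p_2, p_4}: 1/2 true — not all ✓
  (4) p_0=T ⇒ p_4: T ✓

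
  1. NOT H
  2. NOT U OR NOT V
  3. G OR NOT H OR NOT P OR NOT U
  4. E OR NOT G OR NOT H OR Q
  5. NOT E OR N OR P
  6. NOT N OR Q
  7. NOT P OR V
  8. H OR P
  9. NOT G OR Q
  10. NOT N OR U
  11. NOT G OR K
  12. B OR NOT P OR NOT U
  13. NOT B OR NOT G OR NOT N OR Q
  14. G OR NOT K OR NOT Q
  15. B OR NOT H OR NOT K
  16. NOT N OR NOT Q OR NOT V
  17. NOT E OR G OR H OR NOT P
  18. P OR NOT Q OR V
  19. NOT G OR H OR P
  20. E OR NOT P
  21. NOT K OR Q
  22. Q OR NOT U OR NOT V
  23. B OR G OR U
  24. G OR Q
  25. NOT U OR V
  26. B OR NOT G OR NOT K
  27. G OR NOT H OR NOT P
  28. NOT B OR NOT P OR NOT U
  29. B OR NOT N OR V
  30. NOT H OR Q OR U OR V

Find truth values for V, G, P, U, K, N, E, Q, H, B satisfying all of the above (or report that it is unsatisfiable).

V = True, G = True, P = True, U = False, K = True, N = False, E = True, Q = True, H = False, B = True

Unit clause (NOT H) forces H = False.
In (H OR P) only P is left, so P = True.
In (E OR NOT P) only E is left, so E = True.
In (NOT P OR V) only V is left, so V = True.
In (NOT E OR G OR H OR NOT P) only G is left, so G = True.
In (NOT U OR NOT V) only NOT U is left, so U = False.
In (NOT G OR Q) only Q is left, so Q = True.
In (NOT N OR U) only NOT N is left, so N = False.
In (NOT G OR K) only K is left, so K = True.
In (B OR NOT G OR NOT K) only B is left, so B = True.
All clauses satisfied.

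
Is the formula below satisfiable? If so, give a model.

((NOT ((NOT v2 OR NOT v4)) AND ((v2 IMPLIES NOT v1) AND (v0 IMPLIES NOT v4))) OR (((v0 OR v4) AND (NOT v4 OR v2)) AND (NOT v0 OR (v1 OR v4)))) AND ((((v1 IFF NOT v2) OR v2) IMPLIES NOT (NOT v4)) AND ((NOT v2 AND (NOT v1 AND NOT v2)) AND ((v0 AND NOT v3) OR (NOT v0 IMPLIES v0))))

Case v2 = True: the conjunct NOT v2 is False.
Case v2 = False: the formula simplifies to (((v0 OR v4) AND NOT v4) AND (NOT v0 OR (v1 OR v4))) AND ((v1 IMPLIES NOT (NOT v4)) AND (NOT v1 AND ((v0 AND NOT v3) OR (NOT v0 IMPLIES v0)))).
  v0 = True: simplifies to (NOT v4 AND (v1 OR v4)) AND ((v1 IMPLIES NOT (NOT v4)) AND NOT v1).
    v1 = True: the conjunct NOT v1 is False.
    v1 = False: simplifies to NOT v4 AND v4.
      v4 = True: the conjunct NOT v4 is False.
      v4 = False: the conjunct v4 is False.
  v0 = False: the conjunct (v0 AND NOT v3) OR (NOT v0 IMPLIES v0) becomes (False AND NOT v3) OR (True IMPLIES False) = False.
Both cases fail — unsatisfiable.

The formula is unsatisfiable.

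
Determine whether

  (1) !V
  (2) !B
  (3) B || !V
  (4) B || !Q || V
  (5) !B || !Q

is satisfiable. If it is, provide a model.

Unit clause (!V) forces V = False.
Unit clause (!B) forces B = False.
In (B || !Q || V) only !Q is left, so Q = False.
Check each clause:
  (!V): !V holds.
  (!B): !B holds.
  (B || !V): !V holds.
  (B || !Q || V): !Q holds.
  (!B || !Q): !B holds.
All clauses satisfied.

B = False, Q = False, V = False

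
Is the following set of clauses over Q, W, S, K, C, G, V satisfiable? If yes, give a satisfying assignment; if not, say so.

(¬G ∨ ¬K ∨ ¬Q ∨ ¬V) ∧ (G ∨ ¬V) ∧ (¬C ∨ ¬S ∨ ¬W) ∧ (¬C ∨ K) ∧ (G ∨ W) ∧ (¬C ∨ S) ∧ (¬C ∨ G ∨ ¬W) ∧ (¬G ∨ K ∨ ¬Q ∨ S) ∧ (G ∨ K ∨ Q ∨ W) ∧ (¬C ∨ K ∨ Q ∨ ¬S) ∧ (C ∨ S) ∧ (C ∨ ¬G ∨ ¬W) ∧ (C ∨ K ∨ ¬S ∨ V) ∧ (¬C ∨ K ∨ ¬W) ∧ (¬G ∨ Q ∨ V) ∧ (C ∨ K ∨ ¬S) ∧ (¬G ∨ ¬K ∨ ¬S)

Q = False, W = True, S = True, K = True, C = False, G = False, V = False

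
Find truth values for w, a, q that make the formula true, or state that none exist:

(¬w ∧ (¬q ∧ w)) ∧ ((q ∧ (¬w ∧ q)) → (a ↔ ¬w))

UNSATISFIABLE

Case w = True: the conjunct ¬w is False.
Case w = False: the conjunct w is False.
Both cases fail — unsatisfiable.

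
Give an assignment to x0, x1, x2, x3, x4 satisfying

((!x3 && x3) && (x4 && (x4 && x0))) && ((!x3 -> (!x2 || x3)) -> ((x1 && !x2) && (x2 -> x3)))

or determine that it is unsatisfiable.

No satisfying assignment exists.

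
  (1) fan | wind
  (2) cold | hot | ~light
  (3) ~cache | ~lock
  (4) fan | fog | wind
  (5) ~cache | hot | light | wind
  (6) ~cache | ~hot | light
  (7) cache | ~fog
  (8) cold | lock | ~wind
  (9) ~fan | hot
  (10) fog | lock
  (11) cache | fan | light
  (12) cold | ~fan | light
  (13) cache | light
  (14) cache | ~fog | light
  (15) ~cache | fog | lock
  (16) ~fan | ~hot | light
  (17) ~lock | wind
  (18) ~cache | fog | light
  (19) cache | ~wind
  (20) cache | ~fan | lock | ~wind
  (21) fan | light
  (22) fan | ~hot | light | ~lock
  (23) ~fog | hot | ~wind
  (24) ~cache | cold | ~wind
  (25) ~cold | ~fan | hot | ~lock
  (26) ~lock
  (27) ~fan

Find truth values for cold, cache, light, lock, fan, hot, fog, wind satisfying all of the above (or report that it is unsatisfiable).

cold=T, cache=T, light=T, lock=F, fan=F, hot=T, fog=T, wind=T

Unit clause (~lock) forces lock = False.
Unit clause (~fan) forces fan = False.
In (fan | wind) only wind is left, so wind = True.
In (cold | lock | ~wind) only cold is left, so cold = True.
In (fog | lock) only fog is left, so fog = True.
In (cache | ~wind) only cache is left, so cache = True.
In (fan | light) only light is left, so light = True.
In (~fog | hot | ~wind) only hot is left, so hot = True.
All clauses satisfied.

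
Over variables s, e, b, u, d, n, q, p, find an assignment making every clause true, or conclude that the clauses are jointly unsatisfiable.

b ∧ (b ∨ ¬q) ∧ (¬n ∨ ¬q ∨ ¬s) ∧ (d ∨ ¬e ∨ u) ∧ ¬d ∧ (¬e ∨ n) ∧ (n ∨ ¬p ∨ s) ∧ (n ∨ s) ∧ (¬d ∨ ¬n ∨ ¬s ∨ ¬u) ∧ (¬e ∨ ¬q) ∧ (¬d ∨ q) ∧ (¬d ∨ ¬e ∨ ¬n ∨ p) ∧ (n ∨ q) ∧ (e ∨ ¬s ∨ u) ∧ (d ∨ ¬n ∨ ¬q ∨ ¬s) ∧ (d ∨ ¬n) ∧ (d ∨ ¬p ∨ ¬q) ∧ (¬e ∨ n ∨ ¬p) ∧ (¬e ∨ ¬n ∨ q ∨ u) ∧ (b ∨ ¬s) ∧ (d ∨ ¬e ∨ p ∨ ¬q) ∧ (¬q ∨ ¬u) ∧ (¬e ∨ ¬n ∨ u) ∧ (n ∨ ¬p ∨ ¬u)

Case b = True:
  (¬d) forces d = False.
  (d ∨ ¬n) forces n = False.
  (¬e ∨ n) forces e = False.
  (n ∨ s) forces s = True.
  (n ∨ q) forces q = True.
  (e ∨ ¬s ∨ u) forces u = True.
  Clause (¬q ∨ ¬u) is falsified — contradiction.
Case b = False:
  Clause (b) is falsified — contradiction.
Both cases fail, so the formula is unsatisfiable.

Unsatisfiable — no assignment works.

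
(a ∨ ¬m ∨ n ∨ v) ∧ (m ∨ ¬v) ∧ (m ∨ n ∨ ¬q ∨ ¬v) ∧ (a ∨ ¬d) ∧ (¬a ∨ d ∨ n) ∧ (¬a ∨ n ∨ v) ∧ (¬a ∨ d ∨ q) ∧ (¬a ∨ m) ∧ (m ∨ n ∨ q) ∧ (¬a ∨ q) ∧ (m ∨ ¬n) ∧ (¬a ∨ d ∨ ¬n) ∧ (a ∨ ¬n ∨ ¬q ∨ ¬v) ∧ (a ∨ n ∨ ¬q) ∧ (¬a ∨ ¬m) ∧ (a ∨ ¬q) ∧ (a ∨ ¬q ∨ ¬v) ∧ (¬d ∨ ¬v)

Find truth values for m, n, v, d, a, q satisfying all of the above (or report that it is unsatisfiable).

Set m = True.
  then (¬a ∨ ¬m) forces a = False.
  then (a ∨ ¬q) forces q = False.
  then (a ∨ ¬d) forces d = False.
Set n = True.
Set v = False.
All clauses satisfied.

m: True, n: True, v: False, d: False, a: False, q: False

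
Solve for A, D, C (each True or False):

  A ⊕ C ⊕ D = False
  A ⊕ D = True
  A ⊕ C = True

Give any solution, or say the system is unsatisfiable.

A=F; D=T; C=T

A ⊕ C ⊕ D = F ⊕ T ⊕ T = False ✓
A ⊕ D = F ⊕ T = True ✓
A ⊕ C = F ⊕ T = True ✓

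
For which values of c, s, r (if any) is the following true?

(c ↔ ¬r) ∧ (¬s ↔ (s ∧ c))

c = False, s = True, r = True

  c ↔ ¬r = True
    ¬r = False
  ¬s ↔ (s ∧ c) = True
    ¬s = False
    s ∧ c = False
Both conjuncts True, so the formula holds.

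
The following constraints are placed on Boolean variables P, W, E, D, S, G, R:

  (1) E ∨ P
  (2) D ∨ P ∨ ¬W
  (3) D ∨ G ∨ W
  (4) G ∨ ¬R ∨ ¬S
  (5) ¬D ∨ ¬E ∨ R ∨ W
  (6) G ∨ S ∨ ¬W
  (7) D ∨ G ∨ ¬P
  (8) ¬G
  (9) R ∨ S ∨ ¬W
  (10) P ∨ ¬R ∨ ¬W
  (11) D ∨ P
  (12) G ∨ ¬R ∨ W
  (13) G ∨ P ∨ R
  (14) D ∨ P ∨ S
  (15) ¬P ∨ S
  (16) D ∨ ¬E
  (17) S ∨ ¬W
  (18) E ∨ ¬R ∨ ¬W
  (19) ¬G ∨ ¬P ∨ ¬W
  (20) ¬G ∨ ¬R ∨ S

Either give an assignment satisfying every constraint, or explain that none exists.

P=T, W=F, E=F, D=T, S=T, G=F, R=F

Unit clause (¬G) forces G = False.
Set P = True.
  then (D ∨ G ∨ ¬P) forces D = True.
  then (¬P ∨ S) forces S = True.
  then (G ∨ ¬R ∨ ¬S) forces R = False.
Set W = False.
  then (¬D ∨ ¬E ∨ R ∨ W) forces E = False.
All clauses satisfied.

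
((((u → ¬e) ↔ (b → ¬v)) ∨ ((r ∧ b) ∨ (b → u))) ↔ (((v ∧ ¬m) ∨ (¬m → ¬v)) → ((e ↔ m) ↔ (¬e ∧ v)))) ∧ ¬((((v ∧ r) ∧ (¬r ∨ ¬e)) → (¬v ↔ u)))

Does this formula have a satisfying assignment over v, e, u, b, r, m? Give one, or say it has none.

v = True, e = False, u = True, b = True, r = True, m = False

  (((u → ¬e) ↔ (b → ¬v)) ∨ ((r ∧ b) ∨ (b → u))) ↔ (((v ∧ ¬m) ∨ (¬m → ¬v)) → ((e ↔ m) ↔ (¬e ∧ v))) = True
    ((u → ¬e) ↔ (b → ¬v)) ∨ ((r ∧ b) ∨ (b → u)) = True
      (u → ¬e) ↔ (b → ¬v) = False
        u → ¬e = True
          ¬e = True
        b → ¬v = False
          ¬v = False
      (r ∧ b) ∨ (b → u) = True
        r ∧ b = True
        b → u = True
    ((v ∧ ¬m) ∨ (¬m → ¬v)) → ((e ↔ m) ↔ (¬e ∧ v)) = True
      (v ∧ ¬m) ∨ (¬m → ¬v) = True
        v ∧ ¬m = True
          ¬m = True
        ¬m → ¬v = False
          ¬m = True
          ¬v = False
      (e ↔ m) ↔ (¬e ∧ v) = True
        e ↔ m = True
        ¬e ∧ v = True
          ¬e = True
  ¬((((v ∧ r) ∧ (¬r ∨ ¬e)) → (¬v ↔ u))) = True
    ((v ∧ r) ∧ (¬r ∨ ¬e)) → (¬v ↔ u) = False
      (v ∧ r) ∧ (¬r ∨ ¬e) = True
        v ∧ r = True
        ¬r ∨ ¬e = True
          ¬r = False
          ¬e = True
      ¬v ↔ u = False
        ¬v = False
Both conjuncts True, so the formula holds.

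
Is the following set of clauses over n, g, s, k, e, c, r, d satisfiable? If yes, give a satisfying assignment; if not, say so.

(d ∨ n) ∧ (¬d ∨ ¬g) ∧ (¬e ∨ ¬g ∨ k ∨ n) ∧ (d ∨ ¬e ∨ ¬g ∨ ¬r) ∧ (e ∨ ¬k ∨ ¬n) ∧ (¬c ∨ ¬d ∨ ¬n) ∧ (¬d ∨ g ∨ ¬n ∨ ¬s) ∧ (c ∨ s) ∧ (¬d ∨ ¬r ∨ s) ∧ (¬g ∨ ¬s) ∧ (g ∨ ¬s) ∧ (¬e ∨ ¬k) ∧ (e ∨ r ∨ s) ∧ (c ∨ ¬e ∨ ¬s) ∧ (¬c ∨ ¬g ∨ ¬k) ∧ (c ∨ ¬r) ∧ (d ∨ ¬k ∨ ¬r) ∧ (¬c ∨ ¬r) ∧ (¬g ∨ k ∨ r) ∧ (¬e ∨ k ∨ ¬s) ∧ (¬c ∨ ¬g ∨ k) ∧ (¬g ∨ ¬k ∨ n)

Set n = False.
  then (d ∨ n) forces d = True.
  then (¬d ∨ ¬g) forces g = False.
  then (g ∨ ¬s) forces s = False.
  then (c ∨ s) forces c = True.
  then (¬d ∨ ¬r ∨ s) forces r = False.
  then (e ∨ r ∨ s) forces e = True.
  then (¬e ∨ ¬k) forces k = False.
All clauses satisfied.

n=F; g=F; s=F; k=F; e=T; c=T; r=F; d=T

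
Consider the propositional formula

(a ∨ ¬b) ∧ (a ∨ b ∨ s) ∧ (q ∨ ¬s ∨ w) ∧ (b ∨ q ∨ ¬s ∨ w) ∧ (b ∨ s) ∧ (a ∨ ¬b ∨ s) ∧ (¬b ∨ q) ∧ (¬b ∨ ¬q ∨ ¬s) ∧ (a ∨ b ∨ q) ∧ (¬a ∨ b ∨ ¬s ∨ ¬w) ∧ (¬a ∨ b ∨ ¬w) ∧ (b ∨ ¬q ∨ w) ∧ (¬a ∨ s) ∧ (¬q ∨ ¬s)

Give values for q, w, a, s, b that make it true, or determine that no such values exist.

Case s = True:
  (¬q ∨ ¬s) forces q = False.
  (q ∨ ¬s ∨ w) forces w = True.
  (¬b ∨ q) forces b = False.
  (a ∨ b ∨ q) forces a = True.
  Clause (¬a ∨ b ∨ ¬s ∨ ¬w) is falsified — contradiction.
Case s = False:
  (b ∨ s) forces b = True.
  (a ∨ ¬b) forces a = True.
  Clause (¬a ∨ s) is falsified — contradiction.
Both cases fail, so the formula is unsatisfiable.

UNSATISFIABLE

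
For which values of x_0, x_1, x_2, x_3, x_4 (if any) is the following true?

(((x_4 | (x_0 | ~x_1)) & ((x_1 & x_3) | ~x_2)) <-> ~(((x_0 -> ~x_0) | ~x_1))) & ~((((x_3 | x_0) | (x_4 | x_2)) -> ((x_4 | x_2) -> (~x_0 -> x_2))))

No satisfying assignment exists.

Case x_0 = True: the conjunct ~((((x_3 | x_0) | (x_4 | x_2)) -> ((x_4 | x_2) -> (~x_0 -> x_2)))) becomes ~((True -> True)) = False.
Case x_0 = False: the formula simplifies to ~(((x_4 | ~x_1) & ((x_1 & x_3) | ~x_2))) & ~(((x_3 | (x_4 | x_2)) -> ((x_4 | x_2) -> x_2))).
  x_2 = True: the conjunct ~(((x_3 | (x_4 | x_2)) -> ((x_4 | x_2) -> x_2))) becomes ~((True -> True)) = False.
  x_2 = False: simplifies to ~((x_4 | ~x_1)) & ~(((x_3 | x_4) -> ~x_4)).
    x_4 = True: the conjunct ~((x_4 | ~x_1)) becomes ~((True | ~x_1)) = False.
    x_4 = False: the conjunct ~(((x_3 | x_4) -> ~x_4)) becomes ~((x_3 -> True)) = False.
Both cases fail — unsatisfiable.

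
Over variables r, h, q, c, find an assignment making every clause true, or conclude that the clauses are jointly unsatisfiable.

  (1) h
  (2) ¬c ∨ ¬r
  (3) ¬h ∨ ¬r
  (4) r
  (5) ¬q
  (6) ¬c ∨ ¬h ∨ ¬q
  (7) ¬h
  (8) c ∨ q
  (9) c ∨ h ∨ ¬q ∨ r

Case h = True:
  Clause (¬h) is falsified — contradiction.
Case h = False:
  Clause (h) is falsified — contradiction.
Both cases fail, so the formula is unsatisfiable.

The formula is unsatisfiable.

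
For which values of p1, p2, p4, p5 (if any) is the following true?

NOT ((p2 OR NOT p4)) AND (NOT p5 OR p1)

p1: True; p2: False; p4: True; p5: False

  NOT ((p2 OR NOT p4)) = True
    p2 OR NOT p4 = False
      NOT p4 = False
  NOT p5 OR p1 = True
    NOT p5 = True
Both conjuncts True, so the formula holds.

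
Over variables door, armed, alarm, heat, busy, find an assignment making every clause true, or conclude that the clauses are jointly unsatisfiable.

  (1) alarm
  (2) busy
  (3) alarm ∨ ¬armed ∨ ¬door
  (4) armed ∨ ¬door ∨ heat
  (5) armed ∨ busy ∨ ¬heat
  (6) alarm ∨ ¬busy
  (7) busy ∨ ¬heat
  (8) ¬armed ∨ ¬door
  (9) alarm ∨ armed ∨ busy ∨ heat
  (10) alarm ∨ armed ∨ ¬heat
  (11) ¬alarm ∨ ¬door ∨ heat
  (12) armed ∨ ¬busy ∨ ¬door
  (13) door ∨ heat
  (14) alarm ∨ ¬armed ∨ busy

Unit clause (alarm) forces alarm = True.
Unit clause (busy) forces busy = True.
Try door = True:
  (¬armed ∨ ¬door) forces armed = False.
  clause (armed ∨ ¬busy ∨ ¬door) is falsified — backtrack.
So door = False.
  then (door ∨ heat) forces heat = True.
Set armed = True.
All clauses satisfied.

door=F, armed=T, alarm=T, heat=T, busy=T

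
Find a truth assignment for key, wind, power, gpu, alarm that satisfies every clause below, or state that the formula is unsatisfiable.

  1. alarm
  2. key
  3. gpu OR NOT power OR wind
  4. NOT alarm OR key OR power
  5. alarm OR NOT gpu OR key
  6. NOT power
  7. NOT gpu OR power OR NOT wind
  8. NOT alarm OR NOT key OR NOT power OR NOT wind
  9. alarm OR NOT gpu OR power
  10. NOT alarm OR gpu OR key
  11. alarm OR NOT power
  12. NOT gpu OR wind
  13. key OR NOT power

key = True, wind = False, power = False, gpu = False, alarm = True

Unit clause (alarm) forces alarm = True.
Unit clause (key) forces key = True.
Unit clause (NOT power) forces power = False.
Set wind = False.
  then (NOT gpu OR wind) forces gpu = False.
All clauses satisfied.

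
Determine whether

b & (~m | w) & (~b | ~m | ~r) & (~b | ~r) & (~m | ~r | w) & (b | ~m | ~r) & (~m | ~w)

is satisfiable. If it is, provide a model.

Unit clause (b) forces b = True.
In (~b | ~r) only ~r is left, so r = False.
Try m = True:
  (~m | w) forces w = True.
  clause (~m | ~w) is falsified — backtrack.
So m = False.
Set w = False.
Check each clause:
  (b): b holds.
  (~m | w): ~m holds.
  (~b | ~m | ~r): ~m holds.
  (~b | ~r): ~r holds.
  (~m | ~r | w): ~m holds.
  (b | ~m | ~r): b holds.
  (~m | ~w): ~m holds.
All clauses satisfied.

m = False, b = True, r = False, w = False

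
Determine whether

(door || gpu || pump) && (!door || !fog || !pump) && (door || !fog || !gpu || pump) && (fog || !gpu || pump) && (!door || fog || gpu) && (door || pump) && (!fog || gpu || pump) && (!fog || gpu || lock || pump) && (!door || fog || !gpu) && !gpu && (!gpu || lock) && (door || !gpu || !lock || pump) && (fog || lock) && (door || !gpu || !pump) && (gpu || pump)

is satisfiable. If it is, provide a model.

fog: False, gpu: False, lock: True, pump: True, door: False

Unit clause (!gpu) forces gpu = False.
In (gpu || pump) only pump is left, so pump = True.
Set fog = False.
  then (!door || fog || gpu) forces door = False.
  then (fog || lock) forces lock = True.
All clauses satisfied.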